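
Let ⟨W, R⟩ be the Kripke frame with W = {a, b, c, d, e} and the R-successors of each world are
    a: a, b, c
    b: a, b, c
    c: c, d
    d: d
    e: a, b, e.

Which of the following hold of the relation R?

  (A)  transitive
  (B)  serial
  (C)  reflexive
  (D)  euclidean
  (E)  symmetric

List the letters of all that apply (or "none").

B, C

(A) not transitive: a R c and c R d but not a R d.
(B) serial: every world has an R-successor.
(C) reflexive: each world relates to itself.
(D) not euclidean: a R c and a R a but not c R a.
(E) not symmetric: a R c but not c R a.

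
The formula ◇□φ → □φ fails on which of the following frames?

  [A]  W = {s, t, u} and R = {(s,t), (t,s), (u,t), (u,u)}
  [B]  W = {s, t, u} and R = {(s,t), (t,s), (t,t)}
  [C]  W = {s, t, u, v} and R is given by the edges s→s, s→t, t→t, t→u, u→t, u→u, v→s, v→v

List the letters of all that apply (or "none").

The schema ◇□φ → □φ is the dual of axiom 5; it is valid on a frame iff R is euclidean.
(A) R is not euclidean (u R t and u R u but not t R u), so the schema fails here.
(B) R is not euclidean (t R s and t R s but not s R s), so the schema fails here.
(C) R is not euclidean (s R t and s R s but not t R s), so the schema fails here.

A, B, C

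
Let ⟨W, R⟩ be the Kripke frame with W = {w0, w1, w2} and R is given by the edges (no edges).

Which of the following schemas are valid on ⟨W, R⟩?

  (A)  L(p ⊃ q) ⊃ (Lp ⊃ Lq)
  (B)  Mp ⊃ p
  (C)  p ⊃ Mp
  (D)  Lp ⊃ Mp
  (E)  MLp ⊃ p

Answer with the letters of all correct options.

R is not reflexive: not w0 R w0.
R is symmetric: every R-edge is matched by its reverse.
R is not serial: w0 has no R-successor.
R is a subset of the identity: every R-edge is a self-loop.
(A) L(p ⊃ q) ⊃ (Lp ⊃ Lq) is the K axiom; it holds on all frames — valid.
(B) Mp ⊃ p is valid only on frames where every R-edge is a self-loop. Here R ⊆ identity — valid.
(C) p ⊃ Mp is the dual of axiom T, which corresponds to reflexivity. R is not reflexive — not valid.
(D) Lp ⊃ Mp is axiom D; it is valid on a frame exactly when R is serial. R is not serial, so not valid.
(E) the dual of axiom B: valid iff R is symmetric. R is symmetric — valid.

A, B, E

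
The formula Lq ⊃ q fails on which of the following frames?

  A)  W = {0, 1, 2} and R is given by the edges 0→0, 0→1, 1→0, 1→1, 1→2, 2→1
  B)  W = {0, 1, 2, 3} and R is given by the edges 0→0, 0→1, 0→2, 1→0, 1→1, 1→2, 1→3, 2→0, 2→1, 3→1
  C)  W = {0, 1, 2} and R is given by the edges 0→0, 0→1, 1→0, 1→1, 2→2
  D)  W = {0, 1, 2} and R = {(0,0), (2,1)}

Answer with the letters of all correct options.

A, B, D

The schema Lq ⊃ q is axiom T; it is valid on a frame iff R is reflexive.
(A) R is not reflexive (not 2 R 2), so the schema fails here.
(B) R is not reflexive (not 2 R 2), so the schema fails here.
(C) R is reflexive (each world relates to itself), so the schema is valid here.
(D) R is not reflexive (not 1 R 1), so the schema fails here.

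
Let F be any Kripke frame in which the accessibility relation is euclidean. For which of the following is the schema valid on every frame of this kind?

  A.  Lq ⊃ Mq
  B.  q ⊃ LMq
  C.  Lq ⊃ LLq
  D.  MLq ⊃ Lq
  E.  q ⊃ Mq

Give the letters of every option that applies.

(A) axiom D: valid iff R is serial. Such an R need not be serial — not valid.
(B) q ⊃ LMq (axiom B) characterises the symmetric frames. Such an R need not be symmetric — not valid.
(C) Lq ⊃ LLq is axiom 4; it is valid on a frame exactly when R is transitive. Such an R need not be transitive, so not valid.
(D) the dual of axiom 5: valid iff R is euclidean. Every such R is euclidean — valid.
(E) q ⊃ Mq is the dual of axiom T, which corresponds to reflexivity. Such an R need not be reflexive — not valid.

D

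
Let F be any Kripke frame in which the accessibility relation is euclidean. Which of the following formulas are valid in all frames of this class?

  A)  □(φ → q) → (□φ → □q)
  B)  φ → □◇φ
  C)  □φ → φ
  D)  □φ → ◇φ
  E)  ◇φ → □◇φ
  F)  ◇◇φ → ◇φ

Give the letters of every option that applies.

A, E

(A) □(φ → q) → (□φ → □q) is axiom K, valid on every Kripke frame — valid.
(B) φ → □◇φ (axiom B) characterises the symmetric frames. Such an R need not be symmetric — not valid.
(C) □φ → φ is axiom T, which corresponds to reflexivity. Such an R need not be reflexive — not valid.
(D) □φ → ◇φ (axiom D) characterises the serial frames. Such an R need not be serial — not valid.
(E) axiom 5: valid iff R is euclidean. Every such R is euclidean — valid.
(F) ◇◇φ → ◇φ (the dual of axiom 4) characterises the transitive frames. Such an R need not be transitive — not valid.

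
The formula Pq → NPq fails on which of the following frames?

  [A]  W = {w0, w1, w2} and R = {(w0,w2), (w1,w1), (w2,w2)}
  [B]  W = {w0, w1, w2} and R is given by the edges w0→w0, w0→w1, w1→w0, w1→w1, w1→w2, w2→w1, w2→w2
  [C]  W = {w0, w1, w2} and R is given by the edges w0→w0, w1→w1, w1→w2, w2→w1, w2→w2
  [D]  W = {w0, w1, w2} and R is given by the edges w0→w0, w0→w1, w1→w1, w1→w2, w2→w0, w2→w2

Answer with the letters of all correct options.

The schema Pq → NPq is axiom 5; it is valid on a frame iff R is euclidean.
(A) R is euclidean (any two R-successors of the same world are R-related), so the schema is valid here.
(B) R is not euclidean (w1 R w0 and w1 R w2 but not w0 R w2), so the schema fails here.
(C) R is euclidean (any two R-successors of the same world are R-related), so the schema is valid here.
(D) R is not euclidean (w0 R w1 and w0 R w0 but not w1 R w0), so the schema fails here.

B, D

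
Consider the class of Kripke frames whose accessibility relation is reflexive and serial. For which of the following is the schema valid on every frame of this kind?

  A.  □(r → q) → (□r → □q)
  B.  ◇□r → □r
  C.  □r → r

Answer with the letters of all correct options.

A, C

(A) this is just K, valid on every normal frame.
(B) ◇□r → □r is the dual of axiom 5; it is valid on a frame exactly when R is euclidean. Such an R need not be euclidean, so not valid.
(C) axiom T: valid iff R is reflexive. Every such R is reflexive — valid.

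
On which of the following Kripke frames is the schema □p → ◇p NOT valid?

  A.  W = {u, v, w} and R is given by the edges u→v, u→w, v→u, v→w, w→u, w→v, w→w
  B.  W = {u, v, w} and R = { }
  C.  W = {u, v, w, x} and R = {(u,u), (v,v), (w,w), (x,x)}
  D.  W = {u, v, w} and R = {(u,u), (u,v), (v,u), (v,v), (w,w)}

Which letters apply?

B

The schema □p → ◇p is axiom D; it is valid on a frame iff R is serial.
(A) R is serial (every world has an R-successor), so the schema is valid here.
(B) R is not serial (u has no R-successor), so the schema fails here.
(C) R is serial (every world has an R-successor), so the schema is valid here.
(D) R is serial (every world has an R-successor), so the schema is valid here.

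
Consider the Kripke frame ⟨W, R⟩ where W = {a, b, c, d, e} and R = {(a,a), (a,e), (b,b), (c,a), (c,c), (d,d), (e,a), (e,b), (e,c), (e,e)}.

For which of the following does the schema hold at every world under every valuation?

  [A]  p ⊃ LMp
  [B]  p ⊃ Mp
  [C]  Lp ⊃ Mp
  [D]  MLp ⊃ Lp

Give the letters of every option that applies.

B, C

R is reflexive: each world relates to itself.
R is not symmetric: c R a but not a R c.
R is not euclidean: c R a and c R c but not a R c.
R is serial: every world has an R-successor.
(A) p ⊃ LMp is axiom B; it is valid on a frame exactly when R is symmetric. R is not symmetric, so not valid.
(B) the dual of axiom T: valid iff R is reflexive. R is reflexive — valid.
(C) Lp ⊃ Mp is axiom D, which corresponds to seriality. R is serial — valid.
(D) MLp ⊃ Lp (the dual of axiom 5) characterises the euclidean frames. R is not euclidean — not valid.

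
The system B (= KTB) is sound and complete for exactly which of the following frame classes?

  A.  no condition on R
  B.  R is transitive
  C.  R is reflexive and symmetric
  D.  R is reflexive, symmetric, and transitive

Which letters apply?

(A) this class determines K, not B (= KTB).
(B) this class determines K4, not B (= KTB).
(C) B (= KTB) is sound and complete for exactly this class.
(D) this class determines S5, not B (= KTB).

C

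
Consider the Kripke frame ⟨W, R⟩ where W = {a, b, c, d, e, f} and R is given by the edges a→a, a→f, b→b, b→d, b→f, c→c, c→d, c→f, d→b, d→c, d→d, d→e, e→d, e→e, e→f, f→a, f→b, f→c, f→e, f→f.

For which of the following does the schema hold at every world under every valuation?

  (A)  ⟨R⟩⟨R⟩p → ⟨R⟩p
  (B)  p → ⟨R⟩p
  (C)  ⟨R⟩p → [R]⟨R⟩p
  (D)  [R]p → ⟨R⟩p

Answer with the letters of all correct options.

R is reflexive: each world relates to itself.
R is not transitive: a R f and f R b but not a R b.
R is not euclidean: b R d and b R f but not d R f.
R is serial: every world has an R-successor.
(A) ⟨R⟩⟨R⟩p → ⟨R⟩p is the dual of axiom 4, which corresponds to transitivity. R is not transitive — not valid.
(B) p → ⟨R⟩p (the dual of axiom T) characterises the reflexive frames. R is reflexive — valid.
(C) ⟨R⟩p → [R]⟨R⟩p is axiom 5, which corresponds to the euclidean property. R is not euclidean — not valid.
(D) [R]p → ⟨R⟩p is axiom D, which corresponds to seriality. R is serial — valid.

B, D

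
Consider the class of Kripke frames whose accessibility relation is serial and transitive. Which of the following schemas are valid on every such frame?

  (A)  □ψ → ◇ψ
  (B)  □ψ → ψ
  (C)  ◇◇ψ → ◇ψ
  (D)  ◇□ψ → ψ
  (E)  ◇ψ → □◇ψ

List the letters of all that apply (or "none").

A, C

(A) axiom D: valid iff R is serial. Every such R is serial — valid.
(B) □ψ → ψ is axiom T, which corresponds to reflexivity. Such an R need not be reflexive — not valid.
(C) ◇◇ψ → ◇ψ is the dual of axiom 4; it is valid on a frame exactly when R is transitive. Every such R is transitive, so valid.
(D) ◇□ψ → ψ is the dual of axiom B, which corresponds to symmetry. Such an R need not be symmetric — not valid.
(E) ◇ψ → □◇ψ (axiom 5) characterises the euclidean frames. Such an R need not be euclidean — not valid.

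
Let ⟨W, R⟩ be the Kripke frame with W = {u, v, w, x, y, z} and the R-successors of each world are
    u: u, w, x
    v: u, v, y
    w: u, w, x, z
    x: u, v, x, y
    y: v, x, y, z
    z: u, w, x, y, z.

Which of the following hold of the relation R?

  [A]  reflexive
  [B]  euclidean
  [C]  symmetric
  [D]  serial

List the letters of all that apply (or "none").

(A) reflexive: each world relates to itself.
(B) not euclidean: u R x and u R w but not x R w.
(C) not symmetric: v R u but not u R v.
(D) serial: every world has an R-successor.

A, D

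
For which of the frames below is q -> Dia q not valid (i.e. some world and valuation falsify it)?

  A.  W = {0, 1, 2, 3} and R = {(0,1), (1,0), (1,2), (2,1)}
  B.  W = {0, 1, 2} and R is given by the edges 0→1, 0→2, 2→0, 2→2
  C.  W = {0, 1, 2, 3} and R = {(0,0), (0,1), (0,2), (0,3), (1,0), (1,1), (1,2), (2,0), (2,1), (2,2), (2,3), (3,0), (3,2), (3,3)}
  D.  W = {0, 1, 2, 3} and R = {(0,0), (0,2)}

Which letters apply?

A, B, D

The schema q -> Dia q is the dual of axiom T; it is valid on a frame iff R is reflexive.
(A) R is not reflexive (not 0 R 0), so the schema fails here.
(B) R is not reflexive (not 0 R 0), so the schema fails here.
(C) R is reflexive (each world relates to itself), so the schema is valid here.
(D) R is not reflexive (not 1 R 1), so the schema fails here.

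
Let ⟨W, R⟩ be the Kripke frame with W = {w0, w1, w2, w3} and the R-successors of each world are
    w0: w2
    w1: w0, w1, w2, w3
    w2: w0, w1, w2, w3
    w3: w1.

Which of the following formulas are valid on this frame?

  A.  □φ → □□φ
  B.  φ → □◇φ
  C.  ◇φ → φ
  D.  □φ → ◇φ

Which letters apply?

R is not symmetric: w1 R w0 but not w0 R w1.
R is not transitive: w0 R w2 and w2 R w0 but not w0 R w0.
R is serial: every world has an R-successor.
R is not a subset of the identity: w0 R w2 with w0 ≠ w2.
(A) axiom 4: valid iff R is transitive. R is not transitive — not valid.
(B) axiom B: valid iff R is symmetric. R is not symmetric — not valid.
(C) ◇φ → φ is valid only on frames where every R-edge is a self-loop. Here R ⊄ identity — not valid.
(D) □φ → ◇φ (axiom D) characterises the serial frames. R is serial — valid.

D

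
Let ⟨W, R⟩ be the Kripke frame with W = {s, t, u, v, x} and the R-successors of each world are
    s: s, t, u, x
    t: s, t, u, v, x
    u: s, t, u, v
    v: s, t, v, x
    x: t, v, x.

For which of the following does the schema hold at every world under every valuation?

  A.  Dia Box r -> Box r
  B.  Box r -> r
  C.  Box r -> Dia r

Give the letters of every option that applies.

B, C

R is reflexive: each world relates to itself.
R is not euclidean: s R u and s R x but not u R x.
R is serial: every world has an R-successor.
(A) the dual of axiom 5: valid iff R is euclidean. R is not euclidean — not valid.
(B) Box r -> r is axiom T, which corresponds to reflexivity. R is reflexive — valid.
(C) axiom D: valid iff R is serial. R is serial — valid.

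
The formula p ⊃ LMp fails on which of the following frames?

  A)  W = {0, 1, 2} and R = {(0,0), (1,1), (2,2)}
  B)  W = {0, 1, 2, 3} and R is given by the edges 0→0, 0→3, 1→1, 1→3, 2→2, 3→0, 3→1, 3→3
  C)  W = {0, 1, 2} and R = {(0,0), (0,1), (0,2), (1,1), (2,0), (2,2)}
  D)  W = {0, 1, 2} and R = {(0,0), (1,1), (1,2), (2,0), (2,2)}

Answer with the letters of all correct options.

The schema p ⊃ LMp is axiom B; it is valid on a frame iff R is symmetric.
(A) R is symmetric (every R-edge is matched by its reverse), so the schema is valid here.
(B) R is symmetric (every R-edge is matched by its reverse), so the schema is valid here.
(C) R is not symmetric (0 R 1 but not 1 R 0), so the schema fails here.
(D) R is not symmetric (1 R 2 but not 2 R 1), so the schema fails here.

C, D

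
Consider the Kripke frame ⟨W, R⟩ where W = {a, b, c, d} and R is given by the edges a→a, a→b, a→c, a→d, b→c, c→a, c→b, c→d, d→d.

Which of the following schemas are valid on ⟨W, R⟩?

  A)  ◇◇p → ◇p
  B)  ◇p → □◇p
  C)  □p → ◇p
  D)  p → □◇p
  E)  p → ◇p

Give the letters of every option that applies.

C

R is not reflexive: not b R b.
R is not symmetric: a R b but not b R a.
R is not transitive: b R c and c R a but not b R a.
R is not euclidean: a R b and a R a but not b R a.
R is serial: every world has an R-successor.
(A) ◇◇p → ◇p (the dual of axiom 4) characterises the transitive frames. R is not transitive — not valid.
(B) ◇p → □◇p is axiom 5, which corresponds to the euclidean property. R is not euclidean — not valid.
(C) □p → ◇p is axiom D; it is valid on a frame exactly when R is serial. R is serial, so valid.
(D) p → □◇p is axiom B, which corresponds to symmetry. R is not symmetric — not valid.
(E) p → ◇p is the dual of axiom T; it is valid on a frame exactly when R is reflexive. R is not reflexive, so not valid.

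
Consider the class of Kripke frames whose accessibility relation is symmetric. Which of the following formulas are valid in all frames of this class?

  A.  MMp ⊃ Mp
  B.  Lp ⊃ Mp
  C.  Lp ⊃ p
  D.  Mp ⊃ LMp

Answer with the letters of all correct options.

(A) MMp ⊃ Mp is the dual of axiom 4, which corresponds to transitivity. Such an R need not be transitive — not valid.
(B) Lp ⊃ Mp (axiom D) characterises the serial frames. Such an R need not be serial — not valid.
(C) axiom T: valid iff R is reflexive. Such an R need not be reflexive — not valid.
(D) Mp ⊃ LMp is axiom 5; it is valid on a frame exactly when R is euclidean. Such an R need not be euclidean, so not valid.

none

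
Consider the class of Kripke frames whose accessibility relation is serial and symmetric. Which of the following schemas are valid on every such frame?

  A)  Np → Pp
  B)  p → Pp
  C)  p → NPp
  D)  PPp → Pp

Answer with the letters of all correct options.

(A) Np → Pp is axiom D, which corresponds to seriality. Every such R is serial — valid.
(B) p → Pp is the dual of axiom T; it is valid on a frame exactly when R is reflexive. Such an R need not be reflexive, so not valid.
(C) axiom B: valid iff R is symmetric. Every such R is symmetric — valid.
(D) PPp → Pp is the dual of axiom 4, which corresponds to transitivity. Such an R need not be transitive — not valid.

A, C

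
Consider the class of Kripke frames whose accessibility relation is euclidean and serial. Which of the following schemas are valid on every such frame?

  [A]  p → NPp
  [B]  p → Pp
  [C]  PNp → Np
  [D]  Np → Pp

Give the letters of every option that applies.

C, D

(A) p → NPp is axiom B; it is valid on a frame exactly when R is symmetric. Such an R need not be symmetric, so not valid.
(B) the dual of axiom T: valid iff R is reflexive. Such an R need not be reflexive — not valid.
(C) PNp → Np is the dual of axiom 5; it is valid on a frame exactly when R is euclidean. Every such R is euclidean, so valid.
(D) axiom D: valid iff R is serial. Every such R is serial — valid.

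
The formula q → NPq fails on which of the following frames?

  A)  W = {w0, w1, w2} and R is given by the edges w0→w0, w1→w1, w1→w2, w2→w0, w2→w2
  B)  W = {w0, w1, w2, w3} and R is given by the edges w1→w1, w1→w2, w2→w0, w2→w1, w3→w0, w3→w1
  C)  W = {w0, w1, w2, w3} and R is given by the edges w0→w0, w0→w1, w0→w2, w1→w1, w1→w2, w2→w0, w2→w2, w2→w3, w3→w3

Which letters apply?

The schema q → NPq is axiom B; it is valid on a frame iff R is symmetric.
(A) R is not symmetric (w1 R w2 but not w2 R w1), so the schema fails here.
(B) R is not symmetric (w2 R w0 but not w0 R w2), so the schema fails here.
(C) R is not symmetric (w0 R w1 but not w1 R w0), so the schema fails here.

A, B, C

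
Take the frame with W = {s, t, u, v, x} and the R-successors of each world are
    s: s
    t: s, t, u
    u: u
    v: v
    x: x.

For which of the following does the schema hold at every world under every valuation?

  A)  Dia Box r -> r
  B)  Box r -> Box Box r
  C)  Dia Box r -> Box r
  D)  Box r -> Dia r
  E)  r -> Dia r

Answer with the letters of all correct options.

R is reflexive: each world relates to itself.
R is not symmetric: t R s but not s R t.
R is transitive: R is closed under composition.
R is not euclidean: t R s and t R t but not s R t.
R is serial: every world has an R-successor.
(A) the dual of axiom B: valid iff R is symmetric. R is not symmetric — not valid.
(B) Box r -> Box Box r is axiom 4; it is valid on a frame exactly when R is transitive. R is transitive, so valid.
(C) the dual of axiom 5: valid iff R is euclidean. R is not euclidean — not valid.
(D) Box r -> Dia r is axiom D; it is valid on a frame exactly when R is serial. R is serial, so valid.
(E) r -> Dia r is the dual of axiom T; it is valid on a frame exactly when R is reflexive. R is reflexive, so valid.

B, D, E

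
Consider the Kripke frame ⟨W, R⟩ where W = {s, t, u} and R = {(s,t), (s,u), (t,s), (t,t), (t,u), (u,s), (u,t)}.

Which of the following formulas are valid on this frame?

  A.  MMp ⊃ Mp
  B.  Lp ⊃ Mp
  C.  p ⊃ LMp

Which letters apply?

B, C

R is symmetric: every R-edge is matched by its reverse.
R is not transitive: s R t and t R s but not s R s.
R is serial: every world has an R-successor.
(A) MMp ⊃ Mp is the dual of axiom 4, which corresponds to transitivity. R is not transitive — not valid.
(B) Lp ⊃ Mp (axiom D) characterises the serial frames. R is serial — valid.
(C) p ⊃ LMp (axiom B) characterises the symmetric frames. R is symmetric — valid.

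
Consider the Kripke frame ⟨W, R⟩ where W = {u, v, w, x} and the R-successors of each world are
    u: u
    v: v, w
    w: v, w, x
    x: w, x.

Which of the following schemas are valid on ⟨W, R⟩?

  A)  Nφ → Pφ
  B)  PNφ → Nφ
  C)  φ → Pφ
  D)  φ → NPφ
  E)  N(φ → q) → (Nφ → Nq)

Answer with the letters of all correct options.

A, C, D, E

R is reflexive: each world relates to itself.
R is symmetric: every R-edge is matched by its reverse.
R is not euclidean: w R v and w R x but not v R x.
R is serial: every world has an R-successor.
(A) Nφ → Pφ (axiom D) characterises the serial frames. R is serial — valid.
(B) PNφ → Nφ (the dual of axiom 5) characterises the euclidean frames. R is not euclidean — not valid.
(C) φ → Pφ is the dual of axiom T; it is valid on a frame exactly when R is reflexive. R is reflexive, so valid.
(D) φ → NPφ (axiom B) characterises the symmetric frames. R is symmetric — valid.
(E) N(φ → q) → (Nφ → Nq) is the K axiom; it holds on all frames — valid.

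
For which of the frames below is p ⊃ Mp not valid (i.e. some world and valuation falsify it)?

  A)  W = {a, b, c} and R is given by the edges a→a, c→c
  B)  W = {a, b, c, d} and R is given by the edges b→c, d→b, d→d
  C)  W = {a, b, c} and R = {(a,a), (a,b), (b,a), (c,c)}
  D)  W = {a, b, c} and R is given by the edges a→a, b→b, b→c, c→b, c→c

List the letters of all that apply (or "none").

The schema p ⊃ Mp is the dual of axiom T; it is valid on a frame iff R is reflexive.
(A) R is not reflexive (not b R b), so the schema fails here.
(B) R is not reflexive (not a R a), so the schema fails here.
(C) R is not reflexive (not b R b), so the schema fails here.
(D) R is reflexive (each world relates to itself), so the schema is valid here.

A, B, C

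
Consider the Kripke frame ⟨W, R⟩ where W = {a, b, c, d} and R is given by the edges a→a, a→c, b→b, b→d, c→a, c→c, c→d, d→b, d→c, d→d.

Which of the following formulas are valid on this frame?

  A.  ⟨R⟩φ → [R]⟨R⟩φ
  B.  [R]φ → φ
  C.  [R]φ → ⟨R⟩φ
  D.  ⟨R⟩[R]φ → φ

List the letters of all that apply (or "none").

R is reflexive: each world relates to itself.
R is symmetric: every R-edge is matched by its reverse.
R is not euclidean: c R a and c R d but not a R d.
R is serial: every world has an R-successor.
(A) ⟨R⟩φ → [R]⟨R⟩φ is axiom 5, which corresponds to the euclidean property. R is not euclidean — not valid.
(B) axiom T: valid iff R is reflexive. R is reflexive — valid.
(C) axiom D: valid iff R is serial. R is serial — valid.
(D) the dual of axiom B: valid iff R is symmetric. R is symmetric — valid.

B, C, D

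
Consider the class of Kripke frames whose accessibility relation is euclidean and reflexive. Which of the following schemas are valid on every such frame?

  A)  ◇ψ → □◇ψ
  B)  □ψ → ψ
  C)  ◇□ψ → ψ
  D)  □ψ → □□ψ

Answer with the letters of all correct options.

A, B, C, D

A reflexive euclidean relation is also symmetric (from wRw and wRv the euclidean condition gives vRw) and hence transitive; it is an equivalence relation.
(A) ◇ψ → □◇ψ (axiom 5) characterises the euclidean frames. Every such R is euclidean — valid.
(B) axiom T: valid iff R is reflexive. Every such R is reflexive — valid.
(C) ◇□ψ → ψ (the dual of axiom B) characterises the symmetric frames. Every such R is symmetric — valid.
(D) □ψ → □□ψ is axiom 4; it is valid on a frame exactly when R is transitive. Every such R is transitive, so valid.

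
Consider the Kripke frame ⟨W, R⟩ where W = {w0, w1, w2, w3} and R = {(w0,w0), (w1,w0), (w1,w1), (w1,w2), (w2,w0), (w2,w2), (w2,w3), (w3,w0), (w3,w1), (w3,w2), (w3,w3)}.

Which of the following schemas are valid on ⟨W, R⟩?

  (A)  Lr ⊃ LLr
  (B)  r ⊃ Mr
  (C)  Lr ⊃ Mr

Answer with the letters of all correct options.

B, C

R is reflexive: each world relates to itself.
R is not transitive: w1 R w2 and w2 R w3 but not w1 R w3.
R is serial: every world has an R-successor.
(A) Lr ⊃ LLr is axiom 4; it is valid on a frame exactly when R is transitive. R is not transitive, so not valid.
(B) r ⊃ Mr is the dual of axiom T, which corresponds to reflexivity. R is reflexive — valid.
(C) Lr ⊃ Mr is axiom D, which corresponds to seriality. R is serial — valid.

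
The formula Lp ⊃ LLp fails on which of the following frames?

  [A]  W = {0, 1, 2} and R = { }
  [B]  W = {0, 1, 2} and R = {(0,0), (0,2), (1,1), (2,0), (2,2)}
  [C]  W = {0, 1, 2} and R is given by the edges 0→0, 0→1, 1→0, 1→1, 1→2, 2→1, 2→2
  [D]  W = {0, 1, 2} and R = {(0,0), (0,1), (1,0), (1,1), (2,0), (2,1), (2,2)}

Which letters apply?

C

The schema Lp ⊃ LLp is axiom 4; it is valid on a frame iff R is transitive.
(A) R is transitive (R is closed under composition), so the schema is valid here.
(B) R is transitive (R is closed under composition), so the schema is valid here.
(C) R is not transitive (0 R 1 and 1 R 2 but not 0 R 2), so the schema fails here.
(D) R is transitive (R is closed under composition), so the schema is valid here.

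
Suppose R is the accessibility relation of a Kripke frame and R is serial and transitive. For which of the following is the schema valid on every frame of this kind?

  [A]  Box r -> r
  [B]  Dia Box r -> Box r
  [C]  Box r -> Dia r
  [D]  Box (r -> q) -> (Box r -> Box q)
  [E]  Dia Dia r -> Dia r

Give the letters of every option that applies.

(A) axiom T: valid iff R is reflexive. Such an R need not be reflexive — not valid.
(B) Dia Box r -> Box r is the dual of axiom 5; it is valid on a frame exactly when R is euclidean. Such an R need not be euclidean, so not valid.
(C) Box r -> Dia r (axiom D) characterises the serial frames. Every such R is serial — valid.
(D) Box (r -> q) -> (Box r -> Box q) is the K axiom; it holds on all frames — valid.
(E) the dual of axiom 4: valid iff R is transitive. Every such R is transitive — valid.

C, D, E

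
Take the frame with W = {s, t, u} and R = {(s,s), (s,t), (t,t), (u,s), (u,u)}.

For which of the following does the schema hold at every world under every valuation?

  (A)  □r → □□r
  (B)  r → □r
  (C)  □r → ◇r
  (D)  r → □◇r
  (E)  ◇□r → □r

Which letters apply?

R is not symmetric: s R t but not t R s.
R is not transitive: u R s and s R t but not u R t.
R is not euclidean: s R t and s R s but not t R s.
R is serial: every world has an R-successor.
R is not a subset of the identity: s R t with s ≠ t.
(A) □r → □□r is axiom 4, which corresponds to transitivity. R is not transitive — not valid.
(B) r → □r is equivalent to ◇p→p; it holds exactly when R ⊆ identity. Here R ⊄ identity — not valid.
(C) □r → ◇r is axiom D; it is valid on a frame exactly when R is serial. R is serial, so valid.
(D) r → □◇r (axiom B) characterises the symmetric frames. R is not symmetric — not valid.
(E) the dual of axiom 5: valid iff R is euclidean. R is not euclidean — not valid.

C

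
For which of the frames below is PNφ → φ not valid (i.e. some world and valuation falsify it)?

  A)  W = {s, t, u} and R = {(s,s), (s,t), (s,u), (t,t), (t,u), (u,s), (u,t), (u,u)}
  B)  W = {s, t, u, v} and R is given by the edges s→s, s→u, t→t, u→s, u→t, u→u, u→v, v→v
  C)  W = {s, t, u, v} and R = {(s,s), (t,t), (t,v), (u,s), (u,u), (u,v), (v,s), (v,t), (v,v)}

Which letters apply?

The schema PNφ → φ is the dual of axiom B; it is valid on a frame iff R is symmetric.
(A) R is not symmetric (s R t but not t R s), so the schema fails here.
(B) R is not symmetric (u R t but not t R u), so the schema fails here.
(C) R is not symmetric (u R s but not s R u), so the schema fails here.

A, B, C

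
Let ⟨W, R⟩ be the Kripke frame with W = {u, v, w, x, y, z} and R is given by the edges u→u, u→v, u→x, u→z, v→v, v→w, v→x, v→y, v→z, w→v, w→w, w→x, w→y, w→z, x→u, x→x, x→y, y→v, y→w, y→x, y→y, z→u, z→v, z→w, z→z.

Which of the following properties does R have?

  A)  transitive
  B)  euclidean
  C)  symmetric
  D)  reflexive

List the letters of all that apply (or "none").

D

(A) not transitive: u R v and v R w but not u R w.
(B) not euclidean: u R v and u R u but not v R u.
(C) not symmetric: u R v but not v R u.
(D) reflexive: each world relates to itself.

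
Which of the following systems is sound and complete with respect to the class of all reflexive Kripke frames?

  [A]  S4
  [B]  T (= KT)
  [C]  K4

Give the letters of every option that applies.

B

(A) S4 is determined by the class of reflexive and transitive frames.
(B) T (= KT) is determined by exactly this class.
(C) K4 is determined by the class of transitive frames.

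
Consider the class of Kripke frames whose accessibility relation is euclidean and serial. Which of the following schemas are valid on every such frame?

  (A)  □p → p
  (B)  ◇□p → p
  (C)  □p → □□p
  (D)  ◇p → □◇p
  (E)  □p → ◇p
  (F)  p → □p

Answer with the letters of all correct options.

(A) □p → p is axiom T; it is valid on a frame exactly when R is reflexive. Such an R need not be reflexive, so not valid.
(B) ◇□p → p (the dual of axiom B) characterises the symmetric frames. Such an R need not be symmetric — not valid.
(C) □p → □□p is axiom 4, which corresponds to transitivity. Such an R need not be transitive — not valid.
(D) ◇p → □◇p is axiom 5; it is valid on a frame exactly when R is euclidean. Every such R is euclidean, so valid.
(E) □p → ◇p (axiom D) characterises the serial frames. Every such R is serial — valid.
(F) p → □p is equivalent to ◇p→p; it holds exactly when R ⊆ identity. Such an R need not be a subset of the identity — not valid.

D, E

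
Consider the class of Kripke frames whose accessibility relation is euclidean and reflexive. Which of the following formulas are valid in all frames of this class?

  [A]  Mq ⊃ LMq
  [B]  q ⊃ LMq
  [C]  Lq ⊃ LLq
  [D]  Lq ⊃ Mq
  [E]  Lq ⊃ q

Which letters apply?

A, B, C, D, E

A reflexive euclidean relation is also symmetric (from wRw and wRv the euclidean condition gives vRw) and hence transitive; it is an equivalence relation.
(A) Mq ⊃ LMq is axiom 5, which corresponds to the euclidean property. Every such R is euclidean — valid.
(B) q ⊃ LMq (axiom B) characterises the symmetric frames. Every such R is symmetric — valid.
(C) axiom 4: valid iff R is transitive. Every such R is transitive — valid.
(D) Lq ⊃ Mq (axiom D) characterises the serial frames. Every such R is serial — valid.
(E) Lq ⊃ q is axiom T; it is valid on a frame exactly when R is reflexive. Every such R is reflexive, so valid.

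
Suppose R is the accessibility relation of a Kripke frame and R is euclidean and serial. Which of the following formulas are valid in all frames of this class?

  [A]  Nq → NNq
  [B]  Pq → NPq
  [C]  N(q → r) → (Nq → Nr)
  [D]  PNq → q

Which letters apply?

(A) Nq → NNq is axiom 4; it is valid on a frame exactly when R is transitive. Such an R need not be transitive, so not valid.
(B) Pq → NPq is axiom 5; it is valid on a frame exactly when R is euclidean. Every such R is euclidean, so valid.
(C) N(q → r) → (Nq → Nr) is axiom K, valid on every Kripke frame — valid.
(D) PNq → q is the dual of axiom B; it is valid on a frame exactly when R is symmetric. Such an R need not be symmetric, so not valid.

B, C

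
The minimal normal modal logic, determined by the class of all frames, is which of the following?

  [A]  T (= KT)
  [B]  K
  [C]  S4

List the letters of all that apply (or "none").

B

(A) T (= KT) is determined by the class of reflexive frames.
(B) K is determined by exactly this class.
(C) S4 is determined by the class of reflexive and transitive frames.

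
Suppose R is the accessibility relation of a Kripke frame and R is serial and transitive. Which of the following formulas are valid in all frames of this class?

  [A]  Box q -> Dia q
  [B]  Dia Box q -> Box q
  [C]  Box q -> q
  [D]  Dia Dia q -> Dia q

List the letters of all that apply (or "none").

(A) Box q -> Dia q is axiom D; it is valid on a frame exactly when R is serial. Every such R is serial, so valid.
(B) Dia Box q -> Box q is the dual of axiom 5, which corresponds to the euclidean property. Such an R need not be euclidean — not valid.
(C) axiom T: valid iff R is reflexive. Such an R need not be reflexive — not valid.
(D) Dia Dia q -> Dia q (the dual of axiom 4) characterises the transitive frames. Every such R is transitive — valid.

A, D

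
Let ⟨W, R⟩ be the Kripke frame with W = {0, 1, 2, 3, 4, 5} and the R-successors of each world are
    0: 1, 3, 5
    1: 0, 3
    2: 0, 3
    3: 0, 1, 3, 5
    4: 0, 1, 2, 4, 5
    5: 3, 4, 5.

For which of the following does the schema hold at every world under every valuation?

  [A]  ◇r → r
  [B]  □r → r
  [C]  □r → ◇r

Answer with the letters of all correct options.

R is not reflexive: not 0 R 0.
R is serial: every world has an R-successor.
R is not a subset of the identity: 0 R 1 with 0 ≠ 1.
(A) ◇r → r is valid only on frames where every R-edge is a self-loop. Here R ⊄ identity — not valid.
(B) □r → r (axiom T) characterises the reflexive frames. R is not reflexive — not valid.
(C) □r → ◇r is axiom D, which corresponds to seriality. R is serial — valid.

C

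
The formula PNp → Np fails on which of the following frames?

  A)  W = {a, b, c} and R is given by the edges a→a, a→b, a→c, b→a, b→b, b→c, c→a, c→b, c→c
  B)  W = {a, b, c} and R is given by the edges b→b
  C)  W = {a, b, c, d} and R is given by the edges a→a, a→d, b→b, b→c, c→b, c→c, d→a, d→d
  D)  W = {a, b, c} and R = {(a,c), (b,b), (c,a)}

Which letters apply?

The schema PNp → Np is the dual of axiom 5; it is valid on a frame iff R is euclidean.
(A) R is euclidean (any two R-successors of the same world are R-related), so the schema is valid here.
(B) R is euclidean (any two R-successors of the same world are R-related), so the schema is valid here.
(C) R is euclidean (any two R-successors of the same world are R-related), so the schema is valid here.
(D) R is not euclidean (a R c and a R c but not c R c), so the schema fails here.

D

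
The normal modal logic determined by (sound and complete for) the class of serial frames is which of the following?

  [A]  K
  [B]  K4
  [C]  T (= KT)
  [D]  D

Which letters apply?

(A) K is determined by the class of arbitrary frames.
(B) K4 is determined by the class of transitive frames.
(C) T (= KT) is determined by the class of reflexive frames.
(D) D is determined by exactly this class.

D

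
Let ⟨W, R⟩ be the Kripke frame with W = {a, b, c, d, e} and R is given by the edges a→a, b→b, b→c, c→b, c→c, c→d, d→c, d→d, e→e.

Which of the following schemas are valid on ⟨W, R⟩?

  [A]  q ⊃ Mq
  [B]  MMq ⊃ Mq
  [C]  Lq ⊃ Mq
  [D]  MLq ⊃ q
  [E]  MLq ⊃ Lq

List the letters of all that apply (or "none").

R is reflexive: each world relates to itself.
R is symmetric: every R-edge is matched by its reverse.
R is not transitive: b R c and c R d but not b R d.
R is not euclidean: c R b and c R d but not b R d.
R is serial: every world has an R-successor.
(A) q ⊃ Mq (the dual of axiom T) characterises the reflexive frames. R is reflexive — valid.
(B) the dual of axiom 4: valid iff R is transitive. R is not transitive — not valid.
(C) Lq ⊃ Mq is axiom D, which corresponds to seriality. R is serial — valid.
(D) the dual of axiom B: valid iff R is symmetric. R is symmetric — valid.
(E) MLq ⊃ Lq (the dual of axiom 5) characterises the euclidean frames. R is not euclidean — not valid.

A, C, D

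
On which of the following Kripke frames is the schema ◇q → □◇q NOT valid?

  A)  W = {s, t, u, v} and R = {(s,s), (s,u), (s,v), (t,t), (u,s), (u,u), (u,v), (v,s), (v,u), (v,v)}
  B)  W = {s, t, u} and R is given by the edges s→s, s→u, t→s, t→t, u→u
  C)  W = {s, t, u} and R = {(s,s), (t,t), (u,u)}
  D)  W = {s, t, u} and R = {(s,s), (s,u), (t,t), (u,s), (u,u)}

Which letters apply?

B

The schema ◇q → □◇q is axiom 5; it is valid on a frame iff R is euclidean.
(A) R is euclidean (any two R-successors of the same world are R-related), so the schema is valid here.
(B) R is not euclidean (s R u and s R s but not u R s), so the schema fails here.
(C) R is euclidean (any two R-successors of the same world are R-related), so the schema is valid here.
(D) R is euclidean (any two R-successors of the same world are R-related), so the schema is valid here.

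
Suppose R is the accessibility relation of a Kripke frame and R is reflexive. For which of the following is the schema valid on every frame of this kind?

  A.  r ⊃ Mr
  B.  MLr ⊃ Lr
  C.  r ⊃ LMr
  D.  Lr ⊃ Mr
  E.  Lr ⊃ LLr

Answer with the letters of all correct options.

A, D

A reflexive relation is serial.
(A) r ⊃ Mr is the dual of axiom T; it is valid on a frame exactly when R is reflexive. Every such R is reflexive, so valid.
(B) MLr ⊃ Lr is the dual of axiom 5, which corresponds to the euclidean property. Such an R need not be euclidean — not valid.
(C) axiom B: valid iff R is symmetric. Such an R need not be symmetric — not valid.
(D) Lr ⊃ Mr is axiom D, which corresponds to seriality. Every such R is serial — valid.
(E) Lr ⊃ LLr (axiom 4) characterises the transitive frames. Such an R need not be transitive — not valid.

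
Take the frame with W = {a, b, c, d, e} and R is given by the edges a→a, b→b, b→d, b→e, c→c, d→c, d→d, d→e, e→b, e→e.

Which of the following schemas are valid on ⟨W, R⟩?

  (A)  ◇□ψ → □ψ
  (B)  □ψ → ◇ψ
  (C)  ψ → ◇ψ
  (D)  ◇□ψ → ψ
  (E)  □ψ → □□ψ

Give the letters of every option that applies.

R is reflexive: each world relates to itself.
R is not symmetric: b R d but not d R b.
R is not transitive: b R d and d R c but not b R c.
R is not euclidean: b R d and b R b but not d R b.
R is serial: every world has an R-successor.
(A) ◇□ψ → □ψ is the dual of axiom 5; it is valid on a frame exactly when R is euclidean. R is not euclidean, so not valid.
(B) □ψ → ◇ψ (axiom D) characterises the serial frames. R is serial — valid.
(C) ψ → ◇ψ is the dual of axiom T; it is valid on a frame exactly when R is reflexive. R is reflexive, so valid.
(D) ◇□ψ → ψ (the dual of axiom B) characterises the symmetric frames. R is not symmetric — not valid.
(E) axiom 4: valid iff R is transitive. R is not transitive — not valid.

B, C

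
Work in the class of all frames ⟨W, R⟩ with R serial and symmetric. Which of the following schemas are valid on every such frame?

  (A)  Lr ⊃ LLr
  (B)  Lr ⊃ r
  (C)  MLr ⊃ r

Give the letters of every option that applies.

(A) Lr ⊃ LLr is axiom 4; it is valid on a frame exactly when R is transitive. Such an R need not be transitive, so not valid.
(B) Lr ⊃ r (axiom T) characterises the reflexive frames. Such an R need not be reflexive — not valid.
(C) MLr ⊃ r (the dual of axiom B) characterises the symmetric frames. Every such R is symmetric — valid.

C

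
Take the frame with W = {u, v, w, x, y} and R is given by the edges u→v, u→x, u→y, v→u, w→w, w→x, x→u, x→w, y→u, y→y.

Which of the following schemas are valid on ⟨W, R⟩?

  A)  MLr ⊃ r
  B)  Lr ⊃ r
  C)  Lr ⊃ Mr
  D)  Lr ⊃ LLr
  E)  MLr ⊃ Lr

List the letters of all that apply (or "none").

A, C

R is not reflexive: not u R u.
R is symmetric: every R-edge is matched by its reverse.
R is not transitive: u R v and v R u but not u R u.
R is not euclidean: u R v and u R x but not v R x.
R is serial: every world has an R-successor.
(A) MLr ⊃ r is the dual of axiom B; it is valid on a frame exactly when R is symmetric. R is symmetric, so valid.
(B) Lr ⊃ r is axiom T, which corresponds to reflexivity. R is not reflexive — not valid.
(C) Lr ⊃ Mr is axiom D; it is valid on a frame exactly when R is serial. R is serial, so valid.
(D) Lr ⊃ LLr is axiom 4; it is valid on a frame exactly when R is transitive. R is not transitive, so not valid.
(E) MLr ⊃ Lr (the dual of axiom 5) characterises the euclidean frames. R is not euclidean — not valid.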